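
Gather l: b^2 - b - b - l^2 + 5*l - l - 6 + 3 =b^2 - 2*b - l^2 + 4*l - 3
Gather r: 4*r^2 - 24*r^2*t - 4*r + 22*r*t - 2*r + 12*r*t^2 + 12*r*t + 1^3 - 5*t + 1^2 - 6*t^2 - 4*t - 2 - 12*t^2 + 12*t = r^2*(4 - 24*t) + r*(12*t^2 + 34*t - 6) - 18*t^2 + 3*t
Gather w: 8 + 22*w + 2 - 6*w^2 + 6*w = -6*w^2 + 28*w + 10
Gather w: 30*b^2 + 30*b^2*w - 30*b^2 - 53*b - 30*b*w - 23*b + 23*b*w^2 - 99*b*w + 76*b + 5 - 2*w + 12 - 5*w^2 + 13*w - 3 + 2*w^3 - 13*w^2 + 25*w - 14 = 2*w^3 + w^2*(23*b - 18) + w*(30*b^2 - 129*b + 36)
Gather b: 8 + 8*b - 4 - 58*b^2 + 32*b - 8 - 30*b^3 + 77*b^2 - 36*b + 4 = -30*b^3 + 19*b^2 + 4*b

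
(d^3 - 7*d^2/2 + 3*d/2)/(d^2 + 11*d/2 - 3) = d*(d - 3)/(d + 6)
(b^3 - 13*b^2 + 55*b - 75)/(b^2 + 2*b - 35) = (b^2 - 8*b + 15)/(b + 7)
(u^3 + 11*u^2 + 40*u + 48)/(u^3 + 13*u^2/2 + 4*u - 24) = 2*(u + 3)/(2*u - 3)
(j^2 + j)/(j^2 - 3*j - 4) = j/(j - 4)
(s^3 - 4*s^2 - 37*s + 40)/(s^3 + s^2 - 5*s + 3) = (s^2 - 3*s - 40)/(s^2 + 2*s - 3)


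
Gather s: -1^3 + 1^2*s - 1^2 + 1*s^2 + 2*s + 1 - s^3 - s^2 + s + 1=-s^3 + 4*s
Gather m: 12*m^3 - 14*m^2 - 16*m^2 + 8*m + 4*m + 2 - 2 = 12*m^3 - 30*m^2 + 12*m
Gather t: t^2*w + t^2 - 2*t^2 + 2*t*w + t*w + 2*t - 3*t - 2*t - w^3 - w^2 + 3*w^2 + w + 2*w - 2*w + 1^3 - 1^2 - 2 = t^2*(w - 1) + t*(3*w - 3) - w^3 + 2*w^2 + w - 2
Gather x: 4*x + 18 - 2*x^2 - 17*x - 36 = -2*x^2 - 13*x - 18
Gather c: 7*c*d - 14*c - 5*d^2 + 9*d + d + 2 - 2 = c*(7*d - 14) - 5*d^2 + 10*d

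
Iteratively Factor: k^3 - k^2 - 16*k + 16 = (k + 4)*(k^2 - 5*k + 4) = (k - 4)*(k + 4)*(k - 1)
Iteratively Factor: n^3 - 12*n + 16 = (n - 2)*(n^2 + 2*n - 8) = (n - 2)^2*(n + 4)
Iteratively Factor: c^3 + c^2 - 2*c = (c)*(c^2 + c - 2) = c*(c + 2)*(c - 1)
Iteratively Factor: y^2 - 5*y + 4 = (y - 1)*(y - 4)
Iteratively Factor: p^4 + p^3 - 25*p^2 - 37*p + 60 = (p - 5)*(p^3 + 6*p^2 + 5*p - 12) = (p - 5)*(p + 4)*(p^2 + 2*p - 3) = (p - 5)*(p + 3)*(p + 4)*(p - 1)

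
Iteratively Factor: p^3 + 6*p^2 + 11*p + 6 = (p + 2)*(p^2 + 4*p + 3) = (p + 1)*(p + 2)*(p + 3)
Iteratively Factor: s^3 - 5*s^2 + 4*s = (s - 1)*(s^2 - 4*s) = s*(s - 1)*(s - 4)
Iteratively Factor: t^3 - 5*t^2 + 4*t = (t - 1)*(t^2 - 4*t) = t*(t - 1)*(t - 4)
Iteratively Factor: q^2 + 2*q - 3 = (q + 3)*(q - 1)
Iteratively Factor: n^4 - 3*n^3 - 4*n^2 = (n - 4)*(n^3 + n^2) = n*(n - 4)*(n^2 + n) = n^2*(n - 4)*(n + 1)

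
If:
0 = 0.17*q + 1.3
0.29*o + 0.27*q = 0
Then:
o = 7.12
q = -7.65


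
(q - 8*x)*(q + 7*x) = q^2 - q*x - 56*x^2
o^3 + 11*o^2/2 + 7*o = o*(o + 2)*(o + 7/2)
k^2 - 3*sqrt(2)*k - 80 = (k - 8*sqrt(2))*(k + 5*sqrt(2))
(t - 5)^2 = t^2 - 10*t + 25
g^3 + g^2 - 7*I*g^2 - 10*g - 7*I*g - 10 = (g + 1)*(g - 5*I)*(g - 2*I)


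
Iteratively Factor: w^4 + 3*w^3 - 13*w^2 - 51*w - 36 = (w + 1)*(w^3 + 2*w^2 - 15*w - 36) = (w + 1)*(w + 3)*(w^2 - w - 12) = (w - 4)*(w + 1)*(w + 3)*(w + 3)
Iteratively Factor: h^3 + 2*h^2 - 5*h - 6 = (h + 3)*(h^2 - h - 2) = (h + 1)*(h + 3)*(h - 2)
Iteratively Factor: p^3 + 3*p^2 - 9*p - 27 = (p + 3)*(p^2 - 9) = (p - 3)*(p + 3)*(p + 3)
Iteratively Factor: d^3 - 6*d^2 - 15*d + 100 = (d - 5)*(d^2 - d - 20) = (d - 5)*(d + 4)*(d - 5)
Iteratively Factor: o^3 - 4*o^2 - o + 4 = (o - 4)*(o^2 - 1) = (o - 4)*(o + 1)*(o - 1)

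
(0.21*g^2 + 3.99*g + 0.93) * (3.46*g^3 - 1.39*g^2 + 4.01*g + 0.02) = 0.7266*g^5 + 13.5135*g^4 - 1.4862*g^3 + 14.7114*g^2 + 3.8091*g + 0.0186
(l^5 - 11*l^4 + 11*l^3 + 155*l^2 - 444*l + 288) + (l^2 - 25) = l^5 - 11*l^4 + 11*l^3 + 156*l^2 - 444*l + 263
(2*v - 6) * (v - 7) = 2*v^2 - 20*v + 42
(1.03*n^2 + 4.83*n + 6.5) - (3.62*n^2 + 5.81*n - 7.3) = -2.59*n^2 - 0.98*n + 13.8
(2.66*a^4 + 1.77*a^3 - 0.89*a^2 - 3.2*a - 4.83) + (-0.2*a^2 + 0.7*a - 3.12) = 2.66*a^4 + 1.77*a^3 - 1.09*a^2 - 2.5*a - 7.95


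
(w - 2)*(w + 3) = w^2 + w - 6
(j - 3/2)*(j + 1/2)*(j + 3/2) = j^3 + j^2/2 - 9*j/4 - 9/8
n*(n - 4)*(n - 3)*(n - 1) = n^4 - 8*n^3 + 19*n^2 - 12*n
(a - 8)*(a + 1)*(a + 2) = a^3 - 5*a^2 - 22*a - 16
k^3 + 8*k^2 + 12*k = k*(k + 2)*(k + 6)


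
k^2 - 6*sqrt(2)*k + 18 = (k - 3*sqrt(2))^2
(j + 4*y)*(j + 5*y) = j^2 + 9*j*y + 20*y^2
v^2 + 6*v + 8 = (v + 2)*(v + 4)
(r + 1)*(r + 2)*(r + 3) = r^3 + 6*r^2 + 11*r + 6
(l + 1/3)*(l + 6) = l^2 + 19*l/3 + 2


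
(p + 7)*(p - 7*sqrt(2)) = p^2 - 7*sqrt(2)*p + 7*p - 49*sqrt(2)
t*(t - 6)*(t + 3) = t^3 - 3*t^2 - 18*t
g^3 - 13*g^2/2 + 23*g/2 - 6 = (g - 4)*(g - 3/2)*(g - 1)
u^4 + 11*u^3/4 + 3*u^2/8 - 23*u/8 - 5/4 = (u - 1)*(u + 1/2)*(u + 5/4)*(u + 2)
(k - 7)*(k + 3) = k^2 - 4*k - 21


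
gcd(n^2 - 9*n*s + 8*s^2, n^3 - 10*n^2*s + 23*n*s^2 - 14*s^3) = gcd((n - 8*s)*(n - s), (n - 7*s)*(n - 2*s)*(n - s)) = -n + s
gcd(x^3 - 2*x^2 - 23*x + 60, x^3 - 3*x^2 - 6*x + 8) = x - 4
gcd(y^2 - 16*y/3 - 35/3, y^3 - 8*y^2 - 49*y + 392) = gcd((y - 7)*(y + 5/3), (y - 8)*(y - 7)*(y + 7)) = y - 7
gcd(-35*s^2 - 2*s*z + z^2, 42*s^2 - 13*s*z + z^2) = -7*s + z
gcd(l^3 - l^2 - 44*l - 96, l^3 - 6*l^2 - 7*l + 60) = l + 3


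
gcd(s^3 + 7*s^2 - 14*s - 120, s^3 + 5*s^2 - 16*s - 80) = s^2 + s - 20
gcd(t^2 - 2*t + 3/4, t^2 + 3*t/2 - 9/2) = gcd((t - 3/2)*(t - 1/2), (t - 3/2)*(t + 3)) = t - 3/2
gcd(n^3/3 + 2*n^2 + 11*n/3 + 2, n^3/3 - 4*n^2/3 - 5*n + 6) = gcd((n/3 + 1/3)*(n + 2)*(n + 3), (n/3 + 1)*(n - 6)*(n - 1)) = n + 3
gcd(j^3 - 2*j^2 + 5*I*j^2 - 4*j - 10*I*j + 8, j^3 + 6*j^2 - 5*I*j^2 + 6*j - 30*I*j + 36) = j + I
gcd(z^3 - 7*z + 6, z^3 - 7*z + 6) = z^3 - 7*z + 6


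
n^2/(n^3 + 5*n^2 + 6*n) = n/(n^2 + 5*n + 6)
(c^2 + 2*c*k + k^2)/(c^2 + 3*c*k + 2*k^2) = (c + k)/(c + 2*k)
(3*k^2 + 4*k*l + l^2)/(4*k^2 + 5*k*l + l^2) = (3*k + l)/(4*k + l)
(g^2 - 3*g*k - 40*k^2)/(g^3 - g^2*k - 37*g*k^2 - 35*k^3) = (g - 8*k)/(g^2 - 6*g*k - 7*k^2)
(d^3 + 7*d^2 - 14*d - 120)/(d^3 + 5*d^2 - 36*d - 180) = (d - 4)/(d - 6)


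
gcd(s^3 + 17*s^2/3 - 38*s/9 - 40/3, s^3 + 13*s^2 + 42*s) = s + 6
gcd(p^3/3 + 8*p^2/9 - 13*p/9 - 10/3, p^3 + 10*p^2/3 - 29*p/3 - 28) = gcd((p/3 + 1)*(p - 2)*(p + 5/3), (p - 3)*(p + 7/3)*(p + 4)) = 1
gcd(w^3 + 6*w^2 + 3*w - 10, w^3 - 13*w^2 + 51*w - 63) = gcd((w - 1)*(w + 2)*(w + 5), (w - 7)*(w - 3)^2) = 1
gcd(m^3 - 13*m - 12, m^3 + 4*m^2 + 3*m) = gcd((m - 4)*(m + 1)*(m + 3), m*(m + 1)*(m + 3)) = m^2 + 4*m + 3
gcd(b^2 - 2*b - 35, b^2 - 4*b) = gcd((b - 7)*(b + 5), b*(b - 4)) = 1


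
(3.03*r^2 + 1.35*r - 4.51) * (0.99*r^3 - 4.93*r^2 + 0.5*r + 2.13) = 2.9997*r^5 - 13.6014*r^4 - 9.6054*r^3 + 29.3632*r^2 + 0.6205*r - 9.6063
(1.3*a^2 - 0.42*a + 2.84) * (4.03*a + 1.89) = 5.239*a^3 + 0.7644*a^2 + 10.6514*a + 5.3676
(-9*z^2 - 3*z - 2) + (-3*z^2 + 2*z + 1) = -12*z^2 - z - 1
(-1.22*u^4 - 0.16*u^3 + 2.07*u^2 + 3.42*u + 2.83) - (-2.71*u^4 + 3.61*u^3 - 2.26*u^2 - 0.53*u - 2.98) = 1.49*u^4 - 3.77*u^3 + 4.33*u^2 + 3.95*u + 5.81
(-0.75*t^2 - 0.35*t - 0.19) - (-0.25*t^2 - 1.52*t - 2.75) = -0.5*t^2 + 1.17*t + 2.56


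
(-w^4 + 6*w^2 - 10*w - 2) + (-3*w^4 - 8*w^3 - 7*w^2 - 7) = -4*w^4 - 8*w^3 - w^2 - 10*w - 9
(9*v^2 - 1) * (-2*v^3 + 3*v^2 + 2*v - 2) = -18*v^5 + 27*v^4 + 20*v^3 - 21*v^2 - 2*v + 2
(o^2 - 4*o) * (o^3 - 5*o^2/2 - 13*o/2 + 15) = o^5 - 13*o^4/2 + 7*o^3/2 + 41*o^2 - 60*o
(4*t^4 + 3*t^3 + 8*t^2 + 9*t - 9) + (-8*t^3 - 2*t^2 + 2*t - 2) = 4*t^4 - 5*t^3 + 6*t^2 + 11*t - 11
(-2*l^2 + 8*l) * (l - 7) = -2*l^3 + 22*l^2 - 56*l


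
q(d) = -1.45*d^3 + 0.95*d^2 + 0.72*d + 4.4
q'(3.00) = -32.73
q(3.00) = -24.04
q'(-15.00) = -1006.53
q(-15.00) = 5101.10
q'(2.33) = -18.47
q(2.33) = -7.11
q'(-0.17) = 0.27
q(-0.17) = 4.31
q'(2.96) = -31.77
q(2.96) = -22.75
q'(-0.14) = 0.37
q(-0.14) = 4.32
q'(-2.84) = -39.76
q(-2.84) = 43.23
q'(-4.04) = -77.95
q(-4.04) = 112.61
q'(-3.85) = -71.07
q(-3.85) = 98.46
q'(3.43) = -43.94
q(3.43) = -40.47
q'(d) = -4.35*d^2 + 1.9*d + 0.72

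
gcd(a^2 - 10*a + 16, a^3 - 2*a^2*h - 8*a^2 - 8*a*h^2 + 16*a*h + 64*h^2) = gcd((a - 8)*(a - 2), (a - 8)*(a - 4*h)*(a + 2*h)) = a - 8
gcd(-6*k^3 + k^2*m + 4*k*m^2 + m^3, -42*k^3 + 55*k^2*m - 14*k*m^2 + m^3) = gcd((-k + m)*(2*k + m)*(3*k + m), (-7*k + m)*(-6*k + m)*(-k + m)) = k - m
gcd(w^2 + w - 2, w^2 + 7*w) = 1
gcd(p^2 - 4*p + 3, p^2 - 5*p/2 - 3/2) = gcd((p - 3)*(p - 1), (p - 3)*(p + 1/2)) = p - 3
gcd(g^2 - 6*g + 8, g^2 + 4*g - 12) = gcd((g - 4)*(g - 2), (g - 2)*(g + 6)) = g - 2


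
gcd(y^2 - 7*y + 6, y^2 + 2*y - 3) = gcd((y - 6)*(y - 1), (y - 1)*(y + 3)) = y - 1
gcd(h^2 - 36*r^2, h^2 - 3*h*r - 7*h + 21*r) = 1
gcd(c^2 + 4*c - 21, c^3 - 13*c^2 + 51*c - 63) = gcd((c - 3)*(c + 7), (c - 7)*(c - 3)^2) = c - 3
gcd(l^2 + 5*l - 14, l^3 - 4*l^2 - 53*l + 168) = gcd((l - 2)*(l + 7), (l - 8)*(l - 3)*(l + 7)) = l + 7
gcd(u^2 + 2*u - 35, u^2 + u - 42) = u + 7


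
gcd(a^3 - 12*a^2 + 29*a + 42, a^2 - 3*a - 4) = a + 1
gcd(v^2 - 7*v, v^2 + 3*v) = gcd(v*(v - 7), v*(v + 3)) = v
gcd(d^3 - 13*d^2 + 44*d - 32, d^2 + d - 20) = d - 4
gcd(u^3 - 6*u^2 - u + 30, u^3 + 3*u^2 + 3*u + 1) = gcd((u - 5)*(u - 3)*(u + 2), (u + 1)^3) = 1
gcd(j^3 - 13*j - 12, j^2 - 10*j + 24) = j - 4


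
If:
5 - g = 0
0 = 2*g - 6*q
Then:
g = 5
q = 5/3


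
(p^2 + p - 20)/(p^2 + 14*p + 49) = (p^2 + p - 20)/(p^2 + 14*p + 49)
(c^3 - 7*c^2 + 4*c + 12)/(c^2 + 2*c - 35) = (c^3 - 7*c^2 + 4*c + 12)/(c^2 + 2*c - 35)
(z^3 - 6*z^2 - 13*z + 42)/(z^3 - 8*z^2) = (z^3 - 6*z^2 - 13*z + 42)/(z^2*(z - 8))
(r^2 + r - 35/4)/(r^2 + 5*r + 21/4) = (2*r - 5)/(2*r + 3)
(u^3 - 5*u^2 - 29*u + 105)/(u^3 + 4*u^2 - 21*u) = (u^2 - 2*u - 35)/(u*(u + 7))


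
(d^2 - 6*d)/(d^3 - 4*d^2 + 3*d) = (d - 6)/(d^2 - 4*d + 3)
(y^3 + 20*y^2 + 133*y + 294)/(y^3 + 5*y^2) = (y^3 + 20*y^2 + 133*y + 294)/(y^2*(y + 5))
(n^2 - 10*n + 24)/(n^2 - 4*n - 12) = (n - 4)/(n + 2)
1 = 1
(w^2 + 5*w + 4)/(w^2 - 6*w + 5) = (w^2 + 5*w + 4)/(w^2 - 6*w + 5)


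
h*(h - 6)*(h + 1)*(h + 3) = h^4 - 2*h^3 - 21*h^2 - 18*h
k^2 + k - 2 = (k - 1)*(k + 2)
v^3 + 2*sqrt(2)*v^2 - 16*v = v*(v - 2*sqrt(2))*(v + 4*sqrt(2))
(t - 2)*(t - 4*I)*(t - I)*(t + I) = t^4 - 2*t^3 - 4*I*t^3 + t^2 + 8*I*t^2 - 2*t - 4*I*t + 8*I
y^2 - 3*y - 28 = (y - 7)*(y + 4)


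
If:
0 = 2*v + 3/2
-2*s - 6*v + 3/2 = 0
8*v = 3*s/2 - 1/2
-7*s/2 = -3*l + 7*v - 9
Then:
No Solution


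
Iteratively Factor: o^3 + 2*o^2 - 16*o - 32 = (o + 2)*(o^2 - 16) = (o - 4)*(o + 2)*(o + 4)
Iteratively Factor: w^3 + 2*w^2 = (w)*(w^2 + 2*w) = w*(w + 2)*(w)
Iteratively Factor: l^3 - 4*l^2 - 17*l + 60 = (l + 4)*(l^2 - 8*l + 15) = (l - 5)*(l + 4)*(l - 3)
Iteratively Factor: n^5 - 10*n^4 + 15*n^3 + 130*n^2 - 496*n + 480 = (n - 2)*(n^4 - 8*n^3 - n^2 + 128*n - 240) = (n - 3)*(n - 2)*(n^3 - 5*n^2 - 16*n + 80) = (n - 5)*(n - 3)*(n - 2)*(n^2 - 16) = (n - 5)*(n - 3)*(n - 2)*(n + 4)*(n - 4)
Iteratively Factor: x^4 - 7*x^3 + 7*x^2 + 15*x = (x + 1)*(x^3 - 8*x^2 + 15*x) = (x - 5)*(x + 1)*(x^2 - 3*x) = (x - 5)*(x - 3)*(x + 1)*(x)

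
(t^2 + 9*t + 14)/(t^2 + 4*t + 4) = (t + 7)/(t + 2)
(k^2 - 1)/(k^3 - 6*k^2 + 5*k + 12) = (k - 1)/(k^2 - 7*k + 12)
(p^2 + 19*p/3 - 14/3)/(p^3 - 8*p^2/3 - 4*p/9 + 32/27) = 9*(p + 7)/(9*p^2 - 18*p - 16)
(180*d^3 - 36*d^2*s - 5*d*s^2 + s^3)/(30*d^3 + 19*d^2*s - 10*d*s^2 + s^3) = (6*d + s)/(d + s)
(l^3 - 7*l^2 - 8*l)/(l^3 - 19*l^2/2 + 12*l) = 2*(l + 1)/(2*l - 3)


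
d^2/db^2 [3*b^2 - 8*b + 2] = 6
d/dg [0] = 0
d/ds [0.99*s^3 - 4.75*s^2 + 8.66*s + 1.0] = 2.97*s^2 - 9.5*s + 8.66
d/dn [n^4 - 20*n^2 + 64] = 4*n*(n^2 - 10)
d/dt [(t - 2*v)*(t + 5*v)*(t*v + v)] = v*(3*t^2 + 6*t*v + 2*t - 10*v^2 + 3*v)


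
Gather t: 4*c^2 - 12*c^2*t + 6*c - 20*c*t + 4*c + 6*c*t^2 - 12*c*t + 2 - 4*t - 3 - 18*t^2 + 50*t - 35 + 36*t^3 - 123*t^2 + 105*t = 4*c^2 + 10*c + 36*t^3 + t^2*(6*c - 141) + t*(-12*c^2 - 32*c + 151) - 36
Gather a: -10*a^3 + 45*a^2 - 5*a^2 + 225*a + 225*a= -10*a^3 + 40*a^2 + 450*a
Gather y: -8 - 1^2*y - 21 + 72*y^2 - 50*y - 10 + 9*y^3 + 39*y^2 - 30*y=9*y^3 + 111*y^2 - 81*y - 39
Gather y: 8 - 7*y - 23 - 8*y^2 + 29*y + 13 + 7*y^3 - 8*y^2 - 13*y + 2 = 7*y^3 - 16*y^2 + 9*y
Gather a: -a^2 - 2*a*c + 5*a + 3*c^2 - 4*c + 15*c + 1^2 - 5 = -a^2 + a*(5 - 2*c) + 3*c^2 + 11*c - 4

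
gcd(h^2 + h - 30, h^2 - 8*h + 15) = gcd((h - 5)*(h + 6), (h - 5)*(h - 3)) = h - 5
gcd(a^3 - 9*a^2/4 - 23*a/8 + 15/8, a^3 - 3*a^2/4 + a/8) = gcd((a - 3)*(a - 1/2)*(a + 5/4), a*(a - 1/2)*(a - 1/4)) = a - 1/2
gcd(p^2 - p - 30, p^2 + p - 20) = p + 5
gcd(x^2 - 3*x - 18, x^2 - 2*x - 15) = x + 3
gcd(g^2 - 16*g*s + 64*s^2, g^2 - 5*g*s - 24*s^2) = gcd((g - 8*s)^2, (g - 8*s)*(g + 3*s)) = -g + 8*s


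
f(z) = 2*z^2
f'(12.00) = 48.00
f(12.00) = 288.00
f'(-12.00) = -48.00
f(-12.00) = 288.00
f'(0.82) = 3.28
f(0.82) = 1.34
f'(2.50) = 10.00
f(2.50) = 12.50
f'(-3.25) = -13.00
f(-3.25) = 21.12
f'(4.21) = 16.84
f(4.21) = 35.45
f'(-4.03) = -16.12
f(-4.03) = 32.48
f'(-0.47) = -1.88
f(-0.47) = 0.44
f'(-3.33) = -13.32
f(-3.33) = 22.18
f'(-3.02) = -12.08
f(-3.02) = 18.24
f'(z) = 4*z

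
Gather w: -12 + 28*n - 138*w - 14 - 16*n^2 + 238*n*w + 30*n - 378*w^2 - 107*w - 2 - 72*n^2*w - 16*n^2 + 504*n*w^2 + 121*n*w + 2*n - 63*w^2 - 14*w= -32*n^2 + 60*n + w^2*(504*n - 441) + w*(-72*n^2 + 359*n - 259) - 28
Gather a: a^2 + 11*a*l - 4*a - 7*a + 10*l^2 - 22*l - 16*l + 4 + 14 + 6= a^2 + a*(11*l - 11) + 10*l^2 - 38*l + 24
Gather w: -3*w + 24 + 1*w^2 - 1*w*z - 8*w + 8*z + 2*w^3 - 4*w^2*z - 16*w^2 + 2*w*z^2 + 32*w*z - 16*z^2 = 2*w^3 + w^2*(-4*z - 15) + w*(2*z^2 + 31*z - 11) - 16*z^2 + 8*z + 24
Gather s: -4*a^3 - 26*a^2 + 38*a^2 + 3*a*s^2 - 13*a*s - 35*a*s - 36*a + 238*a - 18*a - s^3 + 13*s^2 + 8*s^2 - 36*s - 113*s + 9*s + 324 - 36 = -4*a^3 + 12*a^2 + 184*a - s^3 + s^2*(3*a + 21) + s*(-48*a - 140) + 288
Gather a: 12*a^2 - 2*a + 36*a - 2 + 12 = 12*a^2 + 34*a + 10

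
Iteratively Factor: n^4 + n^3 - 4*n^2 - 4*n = (n + 2)*(n^3 - n^2 - 2*n) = (n + 1)*(n + 2)*(n^2 - 2*n) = n*(n + 1)*(n + 2)*(n - 2)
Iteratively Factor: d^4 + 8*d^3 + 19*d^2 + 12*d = (d)*(d^3 + 8*d^2 + 19*d + 12) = d*(d + 3)*(d^2 + 5*d + 4) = d*(d + 3)*(d + 4)*(d + 1)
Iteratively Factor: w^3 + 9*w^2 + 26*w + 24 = (w + 2)*(w^2 + 7*w + 12) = (w + 2)*(w + 3)*(w + 4)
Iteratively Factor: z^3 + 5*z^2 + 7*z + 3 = (z + 3)*(z^2 + 2*z + 1) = (z + 1)*(z + 3)*(z + 1)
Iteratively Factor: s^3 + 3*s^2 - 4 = (s - 1)*(s^2 + 4*s + 4) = (s - 1)*(s + 2)*(s + 2)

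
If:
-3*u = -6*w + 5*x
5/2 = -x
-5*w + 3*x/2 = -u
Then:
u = 40/9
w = 5/36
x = -5/2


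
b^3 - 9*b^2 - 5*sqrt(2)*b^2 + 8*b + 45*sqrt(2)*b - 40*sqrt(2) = (b - 8)*(b - 1)*(b - 5*sqrt(2))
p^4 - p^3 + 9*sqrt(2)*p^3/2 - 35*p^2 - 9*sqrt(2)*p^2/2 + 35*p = p*(p - 1)*(p - 5*sqrt(2)/2)*(p + 7*sqrt(2))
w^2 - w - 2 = (w - 2)*(w + 1)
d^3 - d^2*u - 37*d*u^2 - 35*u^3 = (d - 7*u)*(d + u)*(d + 5*u)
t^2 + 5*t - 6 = (t - 1)*(t + 6)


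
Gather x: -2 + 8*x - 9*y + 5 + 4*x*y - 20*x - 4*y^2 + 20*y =x*(4*y - 12) - 4*y^2 + 11*y + 3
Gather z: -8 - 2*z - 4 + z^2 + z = z^2 - z - 12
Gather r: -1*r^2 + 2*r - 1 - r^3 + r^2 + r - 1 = -r^3 + 3*r - 2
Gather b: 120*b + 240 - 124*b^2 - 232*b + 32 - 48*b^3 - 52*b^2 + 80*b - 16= -48*b^3 - 176*b^2 - 32*b + 256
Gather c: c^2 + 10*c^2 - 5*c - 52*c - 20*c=11*c^2 - 77*c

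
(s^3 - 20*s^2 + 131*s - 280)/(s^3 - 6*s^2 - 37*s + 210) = (s - 8)/(s + 6)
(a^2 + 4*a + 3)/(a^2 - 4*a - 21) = (a + 1)/(a - 7)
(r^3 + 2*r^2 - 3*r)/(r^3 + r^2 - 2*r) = (r + 3)/(r + 2)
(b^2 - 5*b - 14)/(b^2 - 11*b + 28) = (b + 2)/(b - 4)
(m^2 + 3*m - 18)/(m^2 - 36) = (m - 3)/(m - 6)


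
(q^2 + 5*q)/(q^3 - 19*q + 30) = q/(q^2 - 5*q + 6)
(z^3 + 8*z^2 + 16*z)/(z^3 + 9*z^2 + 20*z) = (z + 4)/(z + 5)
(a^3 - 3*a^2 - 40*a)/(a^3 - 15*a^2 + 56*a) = (a + 5)/(a - 7)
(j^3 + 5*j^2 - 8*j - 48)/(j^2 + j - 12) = j + 4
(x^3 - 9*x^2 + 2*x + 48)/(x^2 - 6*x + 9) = (x^2 - 6*x - 16)/(x - 3)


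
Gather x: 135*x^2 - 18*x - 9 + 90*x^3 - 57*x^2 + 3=90*x^3 + 78*x^2 - 18*x - 6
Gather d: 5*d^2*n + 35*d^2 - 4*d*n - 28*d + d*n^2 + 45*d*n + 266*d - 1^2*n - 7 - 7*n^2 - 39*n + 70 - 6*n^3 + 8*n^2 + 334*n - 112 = d^2*(5*n + 35) + d*(n^2 + 41*n + 238) - 6*n^3 + n^2 + 294*n - 49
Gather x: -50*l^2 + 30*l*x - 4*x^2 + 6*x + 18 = -50*l^2 - 4*x^2 + x*(30*l + 6) + 18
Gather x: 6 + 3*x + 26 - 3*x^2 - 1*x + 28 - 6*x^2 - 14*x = -9*x^2 - 12*x + 60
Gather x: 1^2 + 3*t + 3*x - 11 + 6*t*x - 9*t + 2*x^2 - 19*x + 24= -6*t + 2*x^2 + x*(6*t - 16) + 14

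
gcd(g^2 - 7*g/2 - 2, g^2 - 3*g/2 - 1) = g + 1/2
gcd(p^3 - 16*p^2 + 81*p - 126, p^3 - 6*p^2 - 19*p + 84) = p^2 - 10*p + 21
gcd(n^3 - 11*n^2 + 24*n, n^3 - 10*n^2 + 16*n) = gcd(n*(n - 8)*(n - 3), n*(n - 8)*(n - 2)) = n^2 - 8*n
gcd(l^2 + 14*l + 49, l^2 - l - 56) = l + 7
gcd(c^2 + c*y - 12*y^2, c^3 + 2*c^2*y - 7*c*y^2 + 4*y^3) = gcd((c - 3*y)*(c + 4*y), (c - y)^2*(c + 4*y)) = c + 4*y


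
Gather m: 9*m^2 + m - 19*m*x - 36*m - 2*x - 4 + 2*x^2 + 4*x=9*m^2 + m*(-19*x - 35) + 2*x^2 + 2*x - 4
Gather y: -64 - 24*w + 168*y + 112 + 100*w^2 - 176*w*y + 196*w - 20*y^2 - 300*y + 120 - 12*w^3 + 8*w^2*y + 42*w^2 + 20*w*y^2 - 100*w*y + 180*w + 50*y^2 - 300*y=-12*w^3 + 142*w^2 + 352*w + y^2*(20*w + 30) + y*(8*w^2 - 276*w - 432) + 168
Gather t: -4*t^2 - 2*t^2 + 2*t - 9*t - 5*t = -6*t^2 - 12*t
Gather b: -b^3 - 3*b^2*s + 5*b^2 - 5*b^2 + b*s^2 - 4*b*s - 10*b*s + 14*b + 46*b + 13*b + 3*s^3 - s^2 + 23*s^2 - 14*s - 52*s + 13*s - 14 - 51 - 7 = -b^3 - 3*b^2*s + b*(s^2 - 14*s + 73) + 3*s^3 + 22*s^2 - 53*s - 72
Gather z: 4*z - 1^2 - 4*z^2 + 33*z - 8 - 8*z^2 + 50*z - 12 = -12*z^2 + 87*z - 21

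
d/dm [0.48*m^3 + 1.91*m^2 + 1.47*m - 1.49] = 1.44*m^2 + 3.82*m + 1.47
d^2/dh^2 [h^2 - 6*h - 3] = 2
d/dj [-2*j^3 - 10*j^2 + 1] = 2*j*(-3*j - 10)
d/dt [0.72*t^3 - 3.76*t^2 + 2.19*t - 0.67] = 2.16*t^2 - 7.52*t + 2.19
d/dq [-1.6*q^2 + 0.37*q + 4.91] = 0.37 - 3.2*q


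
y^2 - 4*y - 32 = (y - 8)*(y + 4)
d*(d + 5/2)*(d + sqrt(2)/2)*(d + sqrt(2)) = d^4 + 3*sqrt(2)*d^3/2 + 5*d^3/2 + d^2 + 15*sqrt(2)*d^2/4 + 5*d/2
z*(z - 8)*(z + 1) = z^3 - 7*z^2 - 8*z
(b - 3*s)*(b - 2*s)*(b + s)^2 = b^4 - 3*b^3*s - 3*b^2*s^2 + 7*b*s^3 + 6*s^4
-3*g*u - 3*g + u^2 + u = (-3*g + u)*(u + 1)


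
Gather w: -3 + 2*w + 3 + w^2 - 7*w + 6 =w^2 - 5*w + 6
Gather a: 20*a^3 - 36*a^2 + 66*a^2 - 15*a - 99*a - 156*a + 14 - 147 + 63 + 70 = 20*a^3 + 30*a^2 - 270*a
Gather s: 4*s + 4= 4*s + 4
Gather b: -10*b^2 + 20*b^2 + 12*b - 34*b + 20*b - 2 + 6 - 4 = 10*b^2 - 2*b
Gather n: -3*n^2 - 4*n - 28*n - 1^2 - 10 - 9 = -3*n^2 - 32*n - 20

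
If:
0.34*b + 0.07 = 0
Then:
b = -0.21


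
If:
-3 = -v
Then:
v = 3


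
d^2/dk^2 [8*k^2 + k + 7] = 16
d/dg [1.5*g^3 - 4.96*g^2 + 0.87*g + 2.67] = 4.5*g^2 - 9.92*g + 0.87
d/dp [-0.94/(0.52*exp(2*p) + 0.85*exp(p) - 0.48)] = (0.9776*exp(p) + 0.799)*exp(p)/(0.52*exp(2*p) + 0.85*exp(p) - 0.48)^2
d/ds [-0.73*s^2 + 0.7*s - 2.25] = 0.7 - 1.46*s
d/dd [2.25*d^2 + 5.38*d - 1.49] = 4.5*d + 5.38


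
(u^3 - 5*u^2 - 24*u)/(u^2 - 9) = u*(u - 8)/(u - 3)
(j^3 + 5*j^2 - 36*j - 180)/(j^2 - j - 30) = j + 6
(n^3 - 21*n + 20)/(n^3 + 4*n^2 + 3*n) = (n^3 - 21*n + 20)/(n*(n^2 + 4*n + 3))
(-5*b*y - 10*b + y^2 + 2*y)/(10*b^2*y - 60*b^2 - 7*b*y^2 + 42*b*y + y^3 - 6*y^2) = (y + 2)/(-2*b*y + 12*b + y^2 - 6*y)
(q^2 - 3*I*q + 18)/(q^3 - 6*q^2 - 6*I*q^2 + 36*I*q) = (q + 3*I)/(q*(q - 6))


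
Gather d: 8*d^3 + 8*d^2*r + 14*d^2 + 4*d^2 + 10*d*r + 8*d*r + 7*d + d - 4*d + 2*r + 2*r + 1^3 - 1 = 8*d^3 + d^2*(8*r + 18) + d*(18*r + 4) + 4*r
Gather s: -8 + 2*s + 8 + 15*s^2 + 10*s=15*s^2 + 12*s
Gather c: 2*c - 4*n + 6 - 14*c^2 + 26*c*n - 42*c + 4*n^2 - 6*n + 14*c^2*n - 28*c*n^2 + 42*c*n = c^2*(14*n - 14) + c*(-28*n^2 + 68*n - 40) + 4*n^2 - 10*n + 6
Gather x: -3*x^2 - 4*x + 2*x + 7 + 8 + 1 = -3*x^2 - 2*x + 16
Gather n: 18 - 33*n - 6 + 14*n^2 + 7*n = 14*n^2 - 26*n + 12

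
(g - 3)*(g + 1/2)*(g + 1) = g^3 - 3*g^2/2 - 4*g - 3/2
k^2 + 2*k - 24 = (k - 4)*(k + 6)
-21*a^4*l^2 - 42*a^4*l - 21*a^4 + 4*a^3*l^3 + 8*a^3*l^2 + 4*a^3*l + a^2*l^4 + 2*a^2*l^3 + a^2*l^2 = (-3*a + l)*(7*a + l)*(a*l + a)^2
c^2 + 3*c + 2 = (c + 1)*(c + 2)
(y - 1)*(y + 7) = y^2 + 6*y - 7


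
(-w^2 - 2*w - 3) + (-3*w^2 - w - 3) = -4*w^2 - 3*w - 6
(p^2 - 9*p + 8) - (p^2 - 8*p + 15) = -p - 7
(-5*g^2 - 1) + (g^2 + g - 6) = -4*g^2 + g - 7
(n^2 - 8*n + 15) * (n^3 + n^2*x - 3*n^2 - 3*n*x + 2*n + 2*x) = n^5 + n^4*x - 11*n^4 - 11*n^3*x + 41*n^3 + 41*n^2*x - 61*n^2 - 61*n*x + 30*n + 30*x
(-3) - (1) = -4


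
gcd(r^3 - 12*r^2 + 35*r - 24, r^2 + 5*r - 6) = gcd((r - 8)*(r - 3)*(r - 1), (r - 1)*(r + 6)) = r - 1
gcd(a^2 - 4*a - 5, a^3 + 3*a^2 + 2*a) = a + 1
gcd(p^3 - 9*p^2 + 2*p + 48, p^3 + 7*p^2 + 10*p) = p + 2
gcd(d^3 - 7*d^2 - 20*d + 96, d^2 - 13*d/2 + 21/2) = d - 3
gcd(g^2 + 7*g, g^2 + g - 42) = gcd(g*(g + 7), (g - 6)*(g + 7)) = g + 7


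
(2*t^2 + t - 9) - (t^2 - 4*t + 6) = t^2 + 5*t - 15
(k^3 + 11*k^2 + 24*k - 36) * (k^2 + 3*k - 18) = k^5 + 14*k^4 + 39*k^3 - 162*k^2 - 540*k + 648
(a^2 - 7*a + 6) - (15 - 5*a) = a^2 - 2*a - 9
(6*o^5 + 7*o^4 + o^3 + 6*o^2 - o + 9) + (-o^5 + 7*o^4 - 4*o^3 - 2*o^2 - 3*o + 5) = 5*o^5 + 14*o^4 - 3*o^3 + 4*o^2 - 4*o + 14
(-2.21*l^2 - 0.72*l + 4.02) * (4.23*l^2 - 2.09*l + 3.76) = -9.3483*l^4 + 1.5733*l^3 + 10.1998*l^2 - 11.109*l + 15.1152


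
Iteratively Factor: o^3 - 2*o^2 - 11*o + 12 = (o - 1)*(o^2 - o - 12) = (o - 4)*(o - 1)*(o + 3)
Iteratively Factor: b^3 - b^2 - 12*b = (b)*(b^2 - b - 12) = b*(b + 3)*(b - 4)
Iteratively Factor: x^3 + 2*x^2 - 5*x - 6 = (x + 3)*(x^2 - x - 2) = (x - 2)*(x + 3)*(x + 1)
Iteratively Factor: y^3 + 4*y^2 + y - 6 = (y + 2)*(y^2 + 2*y - 3) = (y + 2)*(y + 3)*(y - 1)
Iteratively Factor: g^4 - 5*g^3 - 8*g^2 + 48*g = (g + 3)*(g^3 - 8*g^2 + 16*g) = (g - 4)*(g + 3)*(g^2 - 4*g) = (g - 4)^2*(g + 3)*(g)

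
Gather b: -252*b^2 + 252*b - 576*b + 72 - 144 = -252*b^2 - 324*b - 72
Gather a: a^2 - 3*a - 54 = a^2 - 3*a - 54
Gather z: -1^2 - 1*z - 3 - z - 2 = -2*z - 6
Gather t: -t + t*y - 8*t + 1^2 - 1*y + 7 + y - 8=t*(y - 9)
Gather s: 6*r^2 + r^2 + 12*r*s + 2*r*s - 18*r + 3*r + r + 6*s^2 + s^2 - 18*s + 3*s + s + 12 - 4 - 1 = 7*r^2 - 14*r + 7*s^2 + s*(14*r - 14) + 7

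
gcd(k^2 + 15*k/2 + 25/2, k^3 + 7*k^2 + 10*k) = k + 5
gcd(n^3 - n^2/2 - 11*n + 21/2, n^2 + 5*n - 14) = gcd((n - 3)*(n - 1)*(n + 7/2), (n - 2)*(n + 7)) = 1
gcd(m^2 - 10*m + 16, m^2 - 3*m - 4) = 1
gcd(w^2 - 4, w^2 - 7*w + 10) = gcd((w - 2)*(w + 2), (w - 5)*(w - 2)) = w - 2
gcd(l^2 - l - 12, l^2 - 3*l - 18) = l + 3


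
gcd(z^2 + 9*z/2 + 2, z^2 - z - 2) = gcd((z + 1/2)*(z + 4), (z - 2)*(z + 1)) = 1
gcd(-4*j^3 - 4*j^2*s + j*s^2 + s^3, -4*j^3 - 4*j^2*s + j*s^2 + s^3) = -4*j^3 - 4*j^2*s + j*s^2 + s^3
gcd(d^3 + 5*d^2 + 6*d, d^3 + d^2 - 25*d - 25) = 1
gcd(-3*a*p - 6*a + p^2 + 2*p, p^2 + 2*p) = p + 2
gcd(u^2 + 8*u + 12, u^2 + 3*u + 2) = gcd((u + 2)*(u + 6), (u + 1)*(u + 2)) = u + 2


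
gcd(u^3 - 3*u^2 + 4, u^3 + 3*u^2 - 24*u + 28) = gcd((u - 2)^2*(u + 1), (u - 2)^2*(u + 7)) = u^2 - 4*u + 4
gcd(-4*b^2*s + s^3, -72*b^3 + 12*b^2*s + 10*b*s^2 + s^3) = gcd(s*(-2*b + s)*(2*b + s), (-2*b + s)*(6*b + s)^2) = -2*b + s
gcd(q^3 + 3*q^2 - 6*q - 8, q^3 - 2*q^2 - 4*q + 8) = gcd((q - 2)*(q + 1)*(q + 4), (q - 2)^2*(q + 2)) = q - 2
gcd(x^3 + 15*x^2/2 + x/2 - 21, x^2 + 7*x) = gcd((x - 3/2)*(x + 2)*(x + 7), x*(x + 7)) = x + 7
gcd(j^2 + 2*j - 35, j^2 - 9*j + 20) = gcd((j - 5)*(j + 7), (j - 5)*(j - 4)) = j - 5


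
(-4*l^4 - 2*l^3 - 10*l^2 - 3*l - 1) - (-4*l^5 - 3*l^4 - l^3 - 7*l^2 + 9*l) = 4*l^5 - l^4 - l^3 - 3*l^2 - 12*l - 1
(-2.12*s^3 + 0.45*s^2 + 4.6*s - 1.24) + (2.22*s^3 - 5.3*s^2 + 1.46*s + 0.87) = 0.1*s^3 - 4.85*s^2 + 6.06*s - 0.37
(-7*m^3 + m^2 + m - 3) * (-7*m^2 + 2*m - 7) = 49*m^5 - 21*m^4 + 44*m^3 + 16*m^2 - 13*m + 21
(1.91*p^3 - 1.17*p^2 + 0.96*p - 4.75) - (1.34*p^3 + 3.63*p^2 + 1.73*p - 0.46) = 0.57*p^3 - 4.8*p^2 - 0.77*p - 4.29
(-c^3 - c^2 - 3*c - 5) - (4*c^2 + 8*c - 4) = -c^3 - 5*c^2 - 11*c - 1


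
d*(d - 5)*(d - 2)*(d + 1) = d^4 - 6*d^3 + 3*d^2 + 10*d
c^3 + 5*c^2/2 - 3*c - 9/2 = (c - 3/2)*(c + 1)*(c + 3)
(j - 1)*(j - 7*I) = j^2 - j - 7*I*j + 7*I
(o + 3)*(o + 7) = o^2 + 10*o + 21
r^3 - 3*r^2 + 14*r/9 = r*(r - 7/3)*(r - 2/3)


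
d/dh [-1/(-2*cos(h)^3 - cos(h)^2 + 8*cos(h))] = 2*(3*cos(h)^2 + cos(h) - 4)*sin(h)/((cos(h) + cos(2*h) - 7)^2*cos(h)^2)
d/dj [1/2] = 0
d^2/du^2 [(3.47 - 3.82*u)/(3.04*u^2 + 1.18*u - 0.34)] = (-(3.82*u - 3.47)*(6.08*u + 1.18)*(12.16*u + 2.36) + (69.6768*u - 12.0824)*(3.04*u^2 + 1.18*u - 0.34))/(3.04*u^2 + 1.18*u - 0.34)^3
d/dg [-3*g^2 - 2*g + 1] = -6*g - 2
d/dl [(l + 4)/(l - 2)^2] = (-l - 10)/(l - 2)^3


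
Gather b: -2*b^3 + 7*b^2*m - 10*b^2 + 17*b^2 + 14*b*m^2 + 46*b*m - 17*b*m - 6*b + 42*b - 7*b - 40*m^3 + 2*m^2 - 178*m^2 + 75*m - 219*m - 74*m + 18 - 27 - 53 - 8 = -2*b^3 + b^2*(7*m + 7) + b*(14*m^2 + 29*m + 29) - 40*m^3 - 176*m^2 - 218*m - 70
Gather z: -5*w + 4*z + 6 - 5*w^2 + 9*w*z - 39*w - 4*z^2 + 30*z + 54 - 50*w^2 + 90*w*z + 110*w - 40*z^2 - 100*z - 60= -55*w^2 + 66*w - 44*z^2 + z*(99*w - 66)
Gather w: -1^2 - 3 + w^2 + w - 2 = w^2 + w - 6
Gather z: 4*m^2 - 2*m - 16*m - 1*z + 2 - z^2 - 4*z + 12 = 4*m^2 - 18*m - z^2 - 5*z + 14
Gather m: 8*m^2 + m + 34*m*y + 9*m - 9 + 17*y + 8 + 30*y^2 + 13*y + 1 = 8*m^2 + m*(34*y + 10) + 30*y^2 + 30*y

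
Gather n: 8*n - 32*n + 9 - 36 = -24*n - 27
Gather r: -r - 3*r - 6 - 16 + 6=-4*r - 16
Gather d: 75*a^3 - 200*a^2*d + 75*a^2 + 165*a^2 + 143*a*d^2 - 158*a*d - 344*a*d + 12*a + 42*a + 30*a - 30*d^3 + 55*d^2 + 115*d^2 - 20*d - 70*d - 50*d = 75*a^3 + 240*a^2 + 84*a - 30*d^3 + d^2*(143*a + 170) + d*(-200*a^2 - 502*a - 140)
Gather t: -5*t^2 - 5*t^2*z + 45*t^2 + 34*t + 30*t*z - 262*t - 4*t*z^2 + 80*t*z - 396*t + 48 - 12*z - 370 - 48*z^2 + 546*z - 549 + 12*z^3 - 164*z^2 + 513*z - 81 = t^2*(40 - 5*z) + t*(-4*z^2 + 110*z - 624) + 12*z^3 - 212*z^2 + 1047*z - 952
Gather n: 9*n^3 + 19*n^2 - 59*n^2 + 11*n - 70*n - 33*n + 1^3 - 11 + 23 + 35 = 9*n^3 - 40*n^2 - 92*n + 48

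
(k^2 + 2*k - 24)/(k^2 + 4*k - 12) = (k - 4)/(k - 2)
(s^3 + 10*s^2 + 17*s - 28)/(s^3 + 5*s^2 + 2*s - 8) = (s + 7)/(s + 2)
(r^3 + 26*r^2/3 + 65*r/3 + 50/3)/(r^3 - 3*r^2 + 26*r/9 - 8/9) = 3*(3*r^3 + 26*r^2 + 65*r + 50)/(9*r^3 - 27*r^2 + 26*r - 8)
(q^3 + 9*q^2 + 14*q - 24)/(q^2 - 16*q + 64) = (q^3 + 9*q^2 + 14*q - 24)/(q^2 - 16*q + 64)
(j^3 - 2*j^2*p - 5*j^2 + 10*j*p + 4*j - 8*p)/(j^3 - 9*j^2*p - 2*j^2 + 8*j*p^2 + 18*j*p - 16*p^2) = (j^3 - 2*j^2*p - 5*j^2 + 10*j*p + 4*j - 8*p)/(j^3 - 9*j^2*p - 2*j^2 + 8*j*p^2 + 18*j*p - 16*p^2)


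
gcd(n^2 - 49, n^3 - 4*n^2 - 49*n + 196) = n^2 - 49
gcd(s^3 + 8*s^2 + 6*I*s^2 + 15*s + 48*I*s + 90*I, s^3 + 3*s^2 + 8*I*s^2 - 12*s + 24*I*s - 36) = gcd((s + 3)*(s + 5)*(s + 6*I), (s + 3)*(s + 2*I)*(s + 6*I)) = s^2 + s*(3 + 6*I) + 18*I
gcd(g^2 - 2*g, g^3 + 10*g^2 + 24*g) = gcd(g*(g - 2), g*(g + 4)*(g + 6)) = g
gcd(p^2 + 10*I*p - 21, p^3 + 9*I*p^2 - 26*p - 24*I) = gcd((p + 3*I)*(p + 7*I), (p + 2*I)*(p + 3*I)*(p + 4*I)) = p + 3*I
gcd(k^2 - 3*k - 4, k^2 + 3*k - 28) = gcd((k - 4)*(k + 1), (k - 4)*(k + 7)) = k - 4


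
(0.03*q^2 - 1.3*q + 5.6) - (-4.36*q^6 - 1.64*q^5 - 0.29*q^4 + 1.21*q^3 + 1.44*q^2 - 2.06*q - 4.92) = 4.36*q^6 + 1.64*q^5 + 0.29*q^4 - 1.21*q^3 - 1.41*q^2 + 0.76*q + 10.52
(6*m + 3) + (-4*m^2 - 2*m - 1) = -4*m^2 + 4*m + 2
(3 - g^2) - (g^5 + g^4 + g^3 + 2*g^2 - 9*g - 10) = -g^5 - g^4 - g^3 - 3*g^2 + 9*g + 13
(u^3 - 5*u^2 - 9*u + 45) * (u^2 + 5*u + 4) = u^5 - 30*u^3 - 20*u^2 + 189*u + 180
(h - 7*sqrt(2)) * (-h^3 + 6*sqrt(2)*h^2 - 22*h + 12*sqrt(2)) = -h^4 + 13*sqrt(2)*h^3 - 106*h^2 + 166*sqrt(2)*h - 168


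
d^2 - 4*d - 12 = (d - 6)*(d + 2)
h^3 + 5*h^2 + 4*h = h*(h + 1)*(h + 4)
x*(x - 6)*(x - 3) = x^3 - 9*x^2 + 18*x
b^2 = b^2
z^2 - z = z*(z - 1)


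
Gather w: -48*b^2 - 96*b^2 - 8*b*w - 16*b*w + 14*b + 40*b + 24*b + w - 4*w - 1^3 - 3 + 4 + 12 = -144*b^2 + 78*b + w*(-24*b - 3) + 12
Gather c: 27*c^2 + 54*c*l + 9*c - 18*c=27*c^2 + c*(54*l - 9)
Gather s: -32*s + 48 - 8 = 40 - 32*s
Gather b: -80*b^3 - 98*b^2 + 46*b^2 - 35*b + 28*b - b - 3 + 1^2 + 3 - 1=-80*b^3 - 52*b^2 - 8*b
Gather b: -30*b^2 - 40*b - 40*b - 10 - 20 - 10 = -30*b^2 - 80*b - 40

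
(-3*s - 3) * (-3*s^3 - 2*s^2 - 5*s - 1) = 9*s^4 + 15*s^3 + 21*s^2 + 18*s + 3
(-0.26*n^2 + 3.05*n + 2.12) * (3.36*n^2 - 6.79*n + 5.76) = -0.8736*n^4 + 12.0134*n^3 - 15.0839*n^2 + 3.1732*n + 12.2112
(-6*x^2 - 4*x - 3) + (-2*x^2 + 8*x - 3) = -8*x^2 + 4*x - 6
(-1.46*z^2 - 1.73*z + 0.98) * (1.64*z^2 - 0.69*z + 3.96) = -2.3944*z^4 - 1.8298*z^3 - 2.9807*z^2 - 7.527*z + 3.8808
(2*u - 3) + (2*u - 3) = 4*u - 6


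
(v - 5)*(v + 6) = v^2 + v - 30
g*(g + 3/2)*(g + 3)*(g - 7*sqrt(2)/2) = g^4 - 7*sqrt(2)*g^3/2 + 9*g^3/2 - 63*sqrt(2)*g^2/4 + 9*g^2/2 - 63*sqrt(2)*g/4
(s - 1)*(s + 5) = s^2 + 4*s - 5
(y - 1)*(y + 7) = y^2 + 6*y - 7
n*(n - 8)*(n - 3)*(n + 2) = n^4 - 9*n^3 + 2*n^2 + 48*n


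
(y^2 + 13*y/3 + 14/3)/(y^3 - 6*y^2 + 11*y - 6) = (3*y^2 + 13*y + 14)/(3*(y^3 - 6*y^2 + 11*y - 6))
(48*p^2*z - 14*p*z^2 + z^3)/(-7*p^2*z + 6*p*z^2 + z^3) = (48*p^2 - 14*p*z + z^2)/(-7*p^2 + 6*p*z + z^2)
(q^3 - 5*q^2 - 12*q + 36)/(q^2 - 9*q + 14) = (q^2 - 3*q - 18)/(q - 7)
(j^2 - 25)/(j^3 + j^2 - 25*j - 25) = 1/(j + 1)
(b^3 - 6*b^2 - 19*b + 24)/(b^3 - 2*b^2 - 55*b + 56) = (b + 3)/(b + 7)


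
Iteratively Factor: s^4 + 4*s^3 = (s)*(s^3 + 4*s^2) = s*(s + 4)*(s^2) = s^2*(s + 4)*(s)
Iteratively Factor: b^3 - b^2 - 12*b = (b + 3)*(b^2 - 4*b) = b*(b + 3)*(b - 4)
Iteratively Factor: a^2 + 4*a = (a + 4)*(a)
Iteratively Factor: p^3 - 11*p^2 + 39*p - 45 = (p - 3)*(p^2 - 8*p + 15) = (p - 5)*(p - 3)*(p - 3)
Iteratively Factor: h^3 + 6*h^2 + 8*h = (h)*(h^2 + 6*h + 8) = h*(h + 4)*(h + 2)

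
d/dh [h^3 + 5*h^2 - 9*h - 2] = 3*h^2 + 10*h - 9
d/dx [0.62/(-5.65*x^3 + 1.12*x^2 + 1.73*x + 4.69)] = (10.509*x^2 - 1.3888*x - 1.0726)/(-5.65*x^3 + 1.12*x^2 + 1.73*x + 4.69)^2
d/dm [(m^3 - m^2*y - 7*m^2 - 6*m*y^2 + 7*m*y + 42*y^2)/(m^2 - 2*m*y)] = (m^4 - 4*m^3*y + 8*m^2*y^2 + 7*m^2*y - 84*m*y^2 + 84*y^3)/(m^2*(m^2 - 4*m*y + 4*y^2))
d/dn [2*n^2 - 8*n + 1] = 4*n - 8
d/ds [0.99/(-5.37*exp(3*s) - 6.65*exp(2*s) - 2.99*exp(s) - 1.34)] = (15.9489*exp(2*s) + 13.167*exp(s) + 2.9601)*exp(s)/(5.37*exp(3*s) + 6.65*exp(2*s) + 2.99*exp(s) + 1.34)^2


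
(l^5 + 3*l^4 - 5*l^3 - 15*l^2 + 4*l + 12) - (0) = l^5 + 3*l^4 - 5*l^3 - 15*l^2 + 4*l + 12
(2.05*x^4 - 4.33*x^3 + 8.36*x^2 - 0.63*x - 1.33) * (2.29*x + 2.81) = 4.6945*x^5 - 4.1552*x^4 + 6.9771*x^3 + 22.0489*x^2 - 4.816*x - 3.7373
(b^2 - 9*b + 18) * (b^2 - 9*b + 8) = b^4 - 18*b^3 + 107*b^2 - 234*b + 144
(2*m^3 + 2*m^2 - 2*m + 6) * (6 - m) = -2*m^4 + 10*m^3 + 14*m^2 - 18*m + 36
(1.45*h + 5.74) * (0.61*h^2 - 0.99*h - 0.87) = 0.8845*h^3 + 2.0659*h^2 - 6.9441*h - 4.9938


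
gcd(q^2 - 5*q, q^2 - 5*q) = q^2 - 5*q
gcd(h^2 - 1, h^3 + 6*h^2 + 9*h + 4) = h + 1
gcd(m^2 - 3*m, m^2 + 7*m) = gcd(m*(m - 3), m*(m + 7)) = m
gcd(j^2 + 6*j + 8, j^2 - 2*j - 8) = j + 2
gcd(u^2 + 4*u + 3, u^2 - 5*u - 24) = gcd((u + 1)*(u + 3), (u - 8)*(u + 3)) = u + 3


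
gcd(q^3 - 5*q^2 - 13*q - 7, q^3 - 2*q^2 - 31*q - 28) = q^2 - 6*q - 7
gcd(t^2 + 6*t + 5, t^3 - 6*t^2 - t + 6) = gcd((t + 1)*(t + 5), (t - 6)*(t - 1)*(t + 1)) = t + 1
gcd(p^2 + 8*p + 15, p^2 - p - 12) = p + 3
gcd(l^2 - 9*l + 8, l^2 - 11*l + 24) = l - 8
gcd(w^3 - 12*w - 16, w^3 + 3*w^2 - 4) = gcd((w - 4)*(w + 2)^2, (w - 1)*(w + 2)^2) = w^2 + 4*w + 4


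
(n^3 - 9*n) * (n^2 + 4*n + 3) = n^5 + 4*n^4 - 6*n^3 - 36*n^2 - 27*n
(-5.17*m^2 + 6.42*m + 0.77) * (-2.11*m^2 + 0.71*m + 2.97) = 10.9087*m^4 - 17.2169*m^3 - 12.4214*m^2 + 19.6141*m + 2.2869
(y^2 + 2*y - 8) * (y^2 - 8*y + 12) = y^4 - 6*y^3 - 12*y^2 + 88*y - 96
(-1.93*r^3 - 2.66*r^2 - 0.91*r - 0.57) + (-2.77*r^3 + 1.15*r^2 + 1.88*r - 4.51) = -4.7*r^3 - 1.51*r^2 + 0.97*r - 5.08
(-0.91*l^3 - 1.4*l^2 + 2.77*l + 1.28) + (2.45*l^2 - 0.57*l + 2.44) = -0.91*l^3 + 1.05*l^2 + 2.2*l + 3.72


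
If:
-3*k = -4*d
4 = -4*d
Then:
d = -1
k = -4/3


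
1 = 1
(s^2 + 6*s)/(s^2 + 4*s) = (s + 6)/(s + 4)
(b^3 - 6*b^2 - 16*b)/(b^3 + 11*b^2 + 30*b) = (b^2 - 6*b - 16)/(b^2 + 11*b + 30)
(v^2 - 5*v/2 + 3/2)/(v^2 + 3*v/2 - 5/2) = (2*v - 3)/(2*v + 5)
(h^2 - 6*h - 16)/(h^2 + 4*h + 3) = (h^2 - 6*h - 16)/(h^2 + 4*h + 3)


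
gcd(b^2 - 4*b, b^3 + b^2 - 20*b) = b^2 - 4*b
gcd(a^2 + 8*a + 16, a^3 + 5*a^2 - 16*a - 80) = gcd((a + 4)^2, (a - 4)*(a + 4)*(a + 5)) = a + 4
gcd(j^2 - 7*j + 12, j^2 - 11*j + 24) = j - 3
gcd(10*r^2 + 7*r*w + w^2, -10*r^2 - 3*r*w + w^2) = 2*r + w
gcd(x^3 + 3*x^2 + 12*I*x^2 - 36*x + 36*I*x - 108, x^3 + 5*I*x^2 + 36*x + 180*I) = x + 6*I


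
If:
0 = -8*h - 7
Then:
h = -7/8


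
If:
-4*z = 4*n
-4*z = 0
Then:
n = 0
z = 0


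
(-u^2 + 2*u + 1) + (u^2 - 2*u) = 1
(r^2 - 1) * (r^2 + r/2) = r^4 + r^3/2 - r^2 - r/2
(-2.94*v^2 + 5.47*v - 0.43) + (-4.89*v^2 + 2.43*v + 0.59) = -7.83*v^2 + 7.9*v + 0.16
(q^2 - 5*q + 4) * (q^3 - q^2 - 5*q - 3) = q^5 - 6*q^4 + 4*q^3 + 18*q^2 - 5*q - 12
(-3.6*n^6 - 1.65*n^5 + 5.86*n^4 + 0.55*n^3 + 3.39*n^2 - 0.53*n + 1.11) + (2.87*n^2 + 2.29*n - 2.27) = -3.6*n^6 - 1.65*n^5 + 5.86*n^4 + 0.55*n^3 + 6.26*n^2 + 1.76*n - 1.16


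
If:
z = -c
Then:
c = -z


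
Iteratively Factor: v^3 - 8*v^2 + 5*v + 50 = (v + 2)*(v^2 - 10*v + 25) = (v - 5)*(v + 2)*(v - 5)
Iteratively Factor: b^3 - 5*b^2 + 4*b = (b - 4)*(b^2 - b) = (b - 4)*(b - 1)*(b)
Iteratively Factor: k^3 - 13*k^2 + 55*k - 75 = (k - 5)*(k^2 - 8*k + 15) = (k - 5)*(k - 3)*(k - 5)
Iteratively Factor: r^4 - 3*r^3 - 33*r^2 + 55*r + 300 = (r + 4)*(r^3 - 7*r^2 - 5*r + 75) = (r - 5)*(r + 4)*(r^2 - 2*r - 15) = (r - 5)^2*(r + 4)*(r + 3)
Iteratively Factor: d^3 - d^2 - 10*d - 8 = (d - 4)*(d^2 + 3*d + 2) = (d - 4)*(d + 1)*(d + 2)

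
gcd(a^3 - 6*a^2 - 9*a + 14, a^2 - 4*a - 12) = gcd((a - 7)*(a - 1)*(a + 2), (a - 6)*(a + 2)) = a + 2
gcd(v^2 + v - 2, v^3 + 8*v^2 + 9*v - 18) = v - 1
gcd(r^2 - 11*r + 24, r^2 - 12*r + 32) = r - 8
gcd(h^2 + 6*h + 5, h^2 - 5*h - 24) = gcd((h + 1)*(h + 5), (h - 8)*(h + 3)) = 1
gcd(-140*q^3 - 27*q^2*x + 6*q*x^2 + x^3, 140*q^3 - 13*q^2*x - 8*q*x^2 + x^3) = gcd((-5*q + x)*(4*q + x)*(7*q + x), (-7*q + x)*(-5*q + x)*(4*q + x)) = -20*q^2 - q*x + x^2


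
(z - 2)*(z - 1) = z^2 - 3*z + 2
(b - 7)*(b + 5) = b^2 - 2*b - 35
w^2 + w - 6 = (w - 2)*(w + 3)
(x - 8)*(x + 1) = x^2 - 7*x - 8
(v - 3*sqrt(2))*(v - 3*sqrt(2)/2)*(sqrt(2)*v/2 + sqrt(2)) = sqrt(2)*v^3/2 - 9*v^2/2 + sqrt(2)*v^2 - 9*v + 9*sqrt(2)*v/2 + 9*sqrt(2)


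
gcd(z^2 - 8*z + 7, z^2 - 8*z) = 1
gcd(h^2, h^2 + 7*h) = h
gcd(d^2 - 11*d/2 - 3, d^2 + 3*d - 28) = 1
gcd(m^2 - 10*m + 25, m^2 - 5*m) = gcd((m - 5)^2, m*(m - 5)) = m - 5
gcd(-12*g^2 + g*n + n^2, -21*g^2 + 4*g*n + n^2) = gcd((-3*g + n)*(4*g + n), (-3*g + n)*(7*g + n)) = 3*g - n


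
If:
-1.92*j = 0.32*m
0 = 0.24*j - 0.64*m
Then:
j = 0.00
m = 0.00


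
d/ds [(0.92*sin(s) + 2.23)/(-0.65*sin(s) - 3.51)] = -1.7797*cos(s)/(0.65*sin(s) + 3.51)^2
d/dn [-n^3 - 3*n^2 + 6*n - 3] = -3*n^2 - 6*n + 6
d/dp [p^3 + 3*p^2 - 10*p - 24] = 3*p^2 + 6*p - 10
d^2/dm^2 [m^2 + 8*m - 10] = 2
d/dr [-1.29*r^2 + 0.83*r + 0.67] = 0.83 - 2.58*r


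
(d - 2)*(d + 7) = d^2 + 5*d - 14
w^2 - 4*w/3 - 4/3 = (w - 2)*(w + 2/3)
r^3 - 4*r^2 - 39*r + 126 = (r - 7)*(r - 3)*(r + 6)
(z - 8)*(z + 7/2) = z^2 - 9*z/2 - 28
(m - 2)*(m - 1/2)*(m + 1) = m^3 - 3*m^2/2 - 3*m/2 + 1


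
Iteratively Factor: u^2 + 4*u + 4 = (u + 2)*(u + 2)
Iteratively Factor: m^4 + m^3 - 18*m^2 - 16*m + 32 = (m - 4)*(m^3 + 5*m^2 + 2*m - 8) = (m - 4)*(m - 1)*(m^2 + 6*m + 8) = (m - 4)*(m - 1)*(m + 2)*(m + 4)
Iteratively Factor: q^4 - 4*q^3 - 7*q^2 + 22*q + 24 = (q - 4)*(q^3 - 7*q - 6) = (q - 4)*(q + 1)*(q^2 - q - 6) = (q - 4)*(q + 1)*(q + 2)*(q - 3)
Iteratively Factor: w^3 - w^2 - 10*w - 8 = (w - 4)*(w^2 + 3*w + 2) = (w - 4)*(w + 2)*(w + 1)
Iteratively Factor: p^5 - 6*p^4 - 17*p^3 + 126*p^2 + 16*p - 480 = (p - 3)*(p^4 - 3*p^3 - 26*p^2 + 48*p + 160) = (p - 4)*(p - 3)*(p^3 + p^2 - 22*p - 40) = (p - 4)*(p - 3)*(p + 2)*(p^2 - p - 20) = (p - 4)*(p - 3)*(p + 2)*(p + 4)*(p - 5)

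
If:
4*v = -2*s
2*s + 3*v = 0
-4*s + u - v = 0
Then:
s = 0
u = 0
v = 0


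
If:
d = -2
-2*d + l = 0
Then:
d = -2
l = -4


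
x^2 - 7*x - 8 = (x - 8)*(x + 1)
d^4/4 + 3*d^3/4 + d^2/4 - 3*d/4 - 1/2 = (d/2 + 1/2)*(d/2 + 1)*(d - 1)*(d + 1)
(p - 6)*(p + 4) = p^2 - 2*p - 24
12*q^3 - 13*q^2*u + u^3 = (-3*q + u)*(-q + u)*(4*q + u)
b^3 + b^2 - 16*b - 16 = (b - 4)*(b + 1)*(b + 4)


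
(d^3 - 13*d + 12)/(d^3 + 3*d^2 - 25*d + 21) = (d + 4)/(d + 7)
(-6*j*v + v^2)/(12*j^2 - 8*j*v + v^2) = v/(-2*j + v)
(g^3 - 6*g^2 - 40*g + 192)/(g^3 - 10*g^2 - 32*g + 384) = (g - 4)/(g - 8)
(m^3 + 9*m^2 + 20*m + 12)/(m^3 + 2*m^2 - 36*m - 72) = (m + 1)/(m - 6)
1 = 1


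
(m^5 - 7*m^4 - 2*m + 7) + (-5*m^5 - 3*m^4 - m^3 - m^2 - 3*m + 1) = -4*m^5 - 10*m^4 - m^3 - m^2 - 5*m + 8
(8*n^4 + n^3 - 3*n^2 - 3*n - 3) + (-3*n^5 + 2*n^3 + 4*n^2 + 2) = -3*n^5 + 8*n^4 + 3*n^3 + n^2 - 3*n - 1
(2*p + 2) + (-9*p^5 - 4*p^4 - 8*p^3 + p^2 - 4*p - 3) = -9*p^5 - 4*p^4 - 8*p^3 + p^2 - 2*p - 1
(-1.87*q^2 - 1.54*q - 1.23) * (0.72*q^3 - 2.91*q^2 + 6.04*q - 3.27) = -1.3464*q^5 + 4.3329*q^4 - 7.699*q^3 + 0.3926*q^2 - 2.3934*q + 4.0221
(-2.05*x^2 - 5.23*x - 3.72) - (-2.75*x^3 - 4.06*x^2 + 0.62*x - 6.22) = 2.75*x^3 + 2.01*x^2 - 5.85*x + 2.5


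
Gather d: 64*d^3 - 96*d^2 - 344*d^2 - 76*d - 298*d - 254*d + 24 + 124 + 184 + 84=64*d^3 - 440*d^2 - 628*d + 416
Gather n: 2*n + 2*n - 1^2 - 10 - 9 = 4*n - 20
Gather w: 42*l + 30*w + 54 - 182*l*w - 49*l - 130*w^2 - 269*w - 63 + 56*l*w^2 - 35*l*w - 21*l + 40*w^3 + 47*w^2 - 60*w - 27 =-28*l + 40*w^3 + w^2*(56*l - 83) + w*(-217*l - 299) - 36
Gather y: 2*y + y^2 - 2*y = y^2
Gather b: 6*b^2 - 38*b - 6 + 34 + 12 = 6*b^2 - 38*b + 40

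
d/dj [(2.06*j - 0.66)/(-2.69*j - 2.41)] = (-18.1306*j - 16.2434)/(2.69*j + 2.41)^3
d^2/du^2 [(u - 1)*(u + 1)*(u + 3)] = 6*u + 6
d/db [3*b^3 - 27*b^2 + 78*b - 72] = 9*b^2 - 54*b + 78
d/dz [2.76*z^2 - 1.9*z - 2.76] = 5.52*z - 1.9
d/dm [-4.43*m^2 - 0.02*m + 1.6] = -8.86*m - 0.02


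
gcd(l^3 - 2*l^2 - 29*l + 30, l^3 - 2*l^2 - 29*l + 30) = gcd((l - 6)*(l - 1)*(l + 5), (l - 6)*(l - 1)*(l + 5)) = l^3 - 2*l^2 - 29*l + 30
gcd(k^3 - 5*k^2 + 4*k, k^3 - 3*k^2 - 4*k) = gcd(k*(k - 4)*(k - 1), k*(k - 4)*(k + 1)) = k^2 - 4*k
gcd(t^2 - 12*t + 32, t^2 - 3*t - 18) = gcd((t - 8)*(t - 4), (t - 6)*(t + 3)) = 1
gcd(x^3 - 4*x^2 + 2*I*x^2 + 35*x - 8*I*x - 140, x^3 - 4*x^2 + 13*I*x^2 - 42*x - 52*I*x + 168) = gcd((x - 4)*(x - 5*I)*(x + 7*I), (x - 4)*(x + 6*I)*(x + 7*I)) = x^2 + x*(-4 + 7*I) - 28*I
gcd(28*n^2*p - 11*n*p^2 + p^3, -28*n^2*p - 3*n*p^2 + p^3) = -7*n*p + p^2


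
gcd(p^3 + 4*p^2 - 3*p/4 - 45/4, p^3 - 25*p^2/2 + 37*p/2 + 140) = p + 5/2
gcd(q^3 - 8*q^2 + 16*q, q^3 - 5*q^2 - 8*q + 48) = q^2 - 8*q + 16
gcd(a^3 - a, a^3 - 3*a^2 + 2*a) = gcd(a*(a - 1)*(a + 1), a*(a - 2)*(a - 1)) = a^2 - a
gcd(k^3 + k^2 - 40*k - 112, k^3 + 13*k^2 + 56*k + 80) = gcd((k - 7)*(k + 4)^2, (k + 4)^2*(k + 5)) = k^2 + 8*k + 16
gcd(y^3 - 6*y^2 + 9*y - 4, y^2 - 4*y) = y - 4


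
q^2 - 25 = (q - 5)*(q + 5)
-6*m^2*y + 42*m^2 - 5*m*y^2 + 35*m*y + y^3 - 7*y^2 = (-6*m + y)*(m + y)*(y - 7)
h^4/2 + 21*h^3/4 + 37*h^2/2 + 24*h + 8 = (h/2 + 1)*(h + 1/2)*(h + 4)^2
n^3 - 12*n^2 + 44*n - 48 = (n - 6)*(n - 4)*(n - 2)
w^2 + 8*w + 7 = (w + 1)*(w + 7)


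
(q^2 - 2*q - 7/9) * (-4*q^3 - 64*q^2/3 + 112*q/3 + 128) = -4*q^5 - 40*q^4/3 + 748*q^3/9 + 1888*q^2/27 - 7696*q/27 - 896/9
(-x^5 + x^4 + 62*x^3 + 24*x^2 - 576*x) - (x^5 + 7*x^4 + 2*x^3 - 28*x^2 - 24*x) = -2*x^5 - 6*x^4 + 60*x^3 + 52*x^2 - 552*x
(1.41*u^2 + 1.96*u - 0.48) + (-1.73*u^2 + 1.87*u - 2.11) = -0.32*u^2 + 3.83*u - 2.59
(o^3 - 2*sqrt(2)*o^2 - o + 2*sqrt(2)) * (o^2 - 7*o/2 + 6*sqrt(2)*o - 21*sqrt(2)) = o^5 - 7*o^4/2 + 4*sqrt(2)*o^4 - 25*o^3 - 14*sqrt(2)*o^3 - 4*sqrt(2)*o^2 + 175*o^2/2 + 14*sqrt(2)*o + 24*o - 84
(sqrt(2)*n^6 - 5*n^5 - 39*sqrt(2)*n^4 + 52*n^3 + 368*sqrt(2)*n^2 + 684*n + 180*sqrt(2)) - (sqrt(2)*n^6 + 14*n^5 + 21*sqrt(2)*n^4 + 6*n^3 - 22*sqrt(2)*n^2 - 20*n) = -19*n^5 - 60*sqrt(2)*n^4 + 46*n^3 + 390*sqrt(2)*n^2 + 704*n + 180*sqrt(2)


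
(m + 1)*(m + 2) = m^2 + 3*m + 2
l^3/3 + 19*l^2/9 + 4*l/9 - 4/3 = (l/3 + 1/3)*(l - 2/3)*(l + 6)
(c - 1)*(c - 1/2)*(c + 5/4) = c^3 - c^2/4 - 11*c/8 + 5/8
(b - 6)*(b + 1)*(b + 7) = b^3 + 2*b^2 - 41*b - 42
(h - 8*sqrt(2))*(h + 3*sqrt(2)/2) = h^2 - 13*sqrt(2)*h/2 - 24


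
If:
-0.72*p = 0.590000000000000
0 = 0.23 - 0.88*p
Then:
No Solution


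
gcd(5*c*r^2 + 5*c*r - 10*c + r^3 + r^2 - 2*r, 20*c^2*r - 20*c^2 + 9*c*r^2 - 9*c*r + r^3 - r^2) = 5*c*r - 5*c + r^2 - r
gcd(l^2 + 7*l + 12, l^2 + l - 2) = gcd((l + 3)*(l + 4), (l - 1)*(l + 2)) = 1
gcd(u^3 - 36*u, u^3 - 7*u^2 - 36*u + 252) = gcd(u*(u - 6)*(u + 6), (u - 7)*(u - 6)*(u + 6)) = u^2 - 36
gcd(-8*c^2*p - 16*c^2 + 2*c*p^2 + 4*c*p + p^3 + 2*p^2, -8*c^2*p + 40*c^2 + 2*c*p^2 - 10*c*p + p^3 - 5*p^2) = -8*c^2 + 2*c*p + p^2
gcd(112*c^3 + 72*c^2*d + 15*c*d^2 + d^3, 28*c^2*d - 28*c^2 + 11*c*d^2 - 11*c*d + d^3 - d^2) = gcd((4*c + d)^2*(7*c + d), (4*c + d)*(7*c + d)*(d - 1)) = 28*c^2 + 11*c*d + d^2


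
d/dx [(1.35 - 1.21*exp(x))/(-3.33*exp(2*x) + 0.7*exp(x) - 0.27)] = (-4.0293*exp(2*x) + 8.991*exp(x) - 0.6183)*exp(x)/(11.0889*exp(4*x) - 4.662*exp(3*x) + 2.2882*exp(2*x) - 0.378*exp(x) + 0.0729)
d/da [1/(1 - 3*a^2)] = 6*a/(3*a^2 - 1)^2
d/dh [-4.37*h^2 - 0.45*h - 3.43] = -8.74*h - 0.45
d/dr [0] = 0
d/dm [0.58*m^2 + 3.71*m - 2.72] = 1.16*m + 3.71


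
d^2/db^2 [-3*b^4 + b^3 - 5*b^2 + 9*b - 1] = -36*b^2 + 6*b - 10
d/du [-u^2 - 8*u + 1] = -2*u - 8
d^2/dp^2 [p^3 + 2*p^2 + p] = 6*p + 4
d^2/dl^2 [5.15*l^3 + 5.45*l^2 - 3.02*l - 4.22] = 30.9*l + 10.9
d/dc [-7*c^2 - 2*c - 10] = -14*c - 2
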